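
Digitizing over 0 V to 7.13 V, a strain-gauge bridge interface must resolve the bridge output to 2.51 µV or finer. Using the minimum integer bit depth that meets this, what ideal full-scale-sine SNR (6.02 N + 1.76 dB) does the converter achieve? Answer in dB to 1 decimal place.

V_FS = 7.13 V.
Levels needed ≥ 7.13/2.51 µV = 2.841e6. 2^22 = 4194304 suffices, so N_min = 22.
Ideal SNR at N = 22: 6.02·22 + 1.76 = 134.2 dB.

134.2 dB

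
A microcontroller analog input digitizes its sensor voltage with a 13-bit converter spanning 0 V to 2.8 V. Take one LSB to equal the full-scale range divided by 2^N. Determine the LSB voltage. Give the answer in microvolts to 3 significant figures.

342 µV

Range is 2.8 V.
There are 2^13 = 8192 steps.
Step size = 2.8/8192 V = 342 µV.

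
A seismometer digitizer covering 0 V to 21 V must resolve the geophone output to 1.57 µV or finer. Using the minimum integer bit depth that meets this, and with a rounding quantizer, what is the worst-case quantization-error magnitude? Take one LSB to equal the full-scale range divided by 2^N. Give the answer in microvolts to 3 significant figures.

0.626 µV

V_FS = 21 V.
21 V / 1.57 µV = 1.338e7. Since 2^23 = 8388608 and 2^24 = 16777216, N = 24.
One LSB is 21 V / 16777216 = 1.2517 µV.
Max error for round-to-nearest is LSB/2 = 0.626 µV.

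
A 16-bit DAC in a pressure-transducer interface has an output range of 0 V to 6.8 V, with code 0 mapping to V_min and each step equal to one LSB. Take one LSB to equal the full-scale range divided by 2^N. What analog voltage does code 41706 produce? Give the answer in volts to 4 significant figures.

Full-scale range = 6.8 V. LSB = 6.8 V / 2^16.
V_out = V_min + code × LSB = 0 V + 41706 × 6.8 V / 65536
      = 0 + 4.32740 = 4.32740 V.

4.327 V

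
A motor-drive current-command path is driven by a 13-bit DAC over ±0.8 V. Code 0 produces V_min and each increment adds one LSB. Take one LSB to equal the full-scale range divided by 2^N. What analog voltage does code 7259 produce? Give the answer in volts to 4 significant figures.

Span: 0.8 V − (-0.8 V) = 1.6 V. LSB = 1.6 V / 2^13.
V_out = V_min + code × LSB = -0.8 V + 7259 × 1.6 V / 8192
      = -0.8 V + 1.41777 V = 0.617773 V.

0.6178 V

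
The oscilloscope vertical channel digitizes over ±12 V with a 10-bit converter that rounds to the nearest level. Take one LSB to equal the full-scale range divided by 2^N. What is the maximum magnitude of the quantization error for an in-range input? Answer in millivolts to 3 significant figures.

11.7 mV

Span: 12 V − (-12 V) = 24 V.
LSB = 24 V ÷ 2^10 = 24/1024 V = 23.438 mV.
Worst-case error for round-to-nearest is half an LSB: 11.7 mV.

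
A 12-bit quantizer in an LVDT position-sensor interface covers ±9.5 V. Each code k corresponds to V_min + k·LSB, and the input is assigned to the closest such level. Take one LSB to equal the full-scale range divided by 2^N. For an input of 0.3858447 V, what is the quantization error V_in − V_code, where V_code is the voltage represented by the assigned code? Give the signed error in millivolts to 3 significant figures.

+0.835 mV

Full-scale range = 9.5 V − (-9.5 V) = 19 V. LSB = 19 V / 2^12 ≈ 4.639 mV.
(V_in − V_min)/LSB = (0.3858447 − (-9.5)) × 4096/19 = 2131.1800 → nearest code k = 2131.
V_code = V_min + k × range/2^12 = -9.5 + 2131 × 19/4096 = 0.3850097656 V.
e = 0.3858447 − (0.3850097656) = +0.835 mV.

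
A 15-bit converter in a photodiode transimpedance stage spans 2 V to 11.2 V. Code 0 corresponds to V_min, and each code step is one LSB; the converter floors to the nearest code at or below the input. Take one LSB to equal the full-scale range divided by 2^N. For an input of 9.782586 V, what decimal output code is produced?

The full-scale span is 11.2 − (2) = 9.2 V. LSB = 9.2 V / 2^15 ≈ 280.8 µV.
(V_in − V_min) × 2^15/range = (9.782586 − (2)) × 32768/9.2 = 27719.541.
Floor → code = 27719.

27719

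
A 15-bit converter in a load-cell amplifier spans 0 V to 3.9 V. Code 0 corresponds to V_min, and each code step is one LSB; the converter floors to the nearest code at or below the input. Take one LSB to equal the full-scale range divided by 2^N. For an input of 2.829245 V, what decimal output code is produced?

23771

Full-scale range = 3.9 V. LSB = 3.9 V / 2^15 ≈ 119.0 µV.
code = ⌊(V_in − V_min)/LSB⌋ = ⌊(V_in − V_min) × 2^15 / range⌋
     = ⌊(2.829245 − (0)) × 32768 / 3.9⌋ = ⌊2.829245 × 32768/3.9⌋
     = ⌊23771.462⌋ = 23771.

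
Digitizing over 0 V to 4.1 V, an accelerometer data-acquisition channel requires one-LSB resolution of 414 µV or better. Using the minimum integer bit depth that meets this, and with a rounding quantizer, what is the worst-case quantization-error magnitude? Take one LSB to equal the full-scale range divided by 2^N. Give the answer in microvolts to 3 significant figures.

Range is 4.1 V.
Need 2^N ≥ 4.1 V / 414 µV = 9903 → N_min = 14.
One LSB is 4.1 V / 16384 = 250.24 µV.
Half an LSB is 125 µV.

125 µV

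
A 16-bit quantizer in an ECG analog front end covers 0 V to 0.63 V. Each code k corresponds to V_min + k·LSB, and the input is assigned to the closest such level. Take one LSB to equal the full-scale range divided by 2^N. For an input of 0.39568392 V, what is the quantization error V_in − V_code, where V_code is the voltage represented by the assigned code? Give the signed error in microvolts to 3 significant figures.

Full-scale range = 0.63 V. LSB = 0.63 V / 2^16 ≈ 9.613 µV.
Position in LSBs: (0.39568392 − (0)) × 65536/0.63 = 41161.1768; rounding gives k = 41161.
Reconstructed level: 0 + 41161 × 0.63/65536 V = 0.39568222046 V.
Error = V_in − V_code = 0.39568392 − (0.39568222046) = +1.70 µV.

+1.70 µV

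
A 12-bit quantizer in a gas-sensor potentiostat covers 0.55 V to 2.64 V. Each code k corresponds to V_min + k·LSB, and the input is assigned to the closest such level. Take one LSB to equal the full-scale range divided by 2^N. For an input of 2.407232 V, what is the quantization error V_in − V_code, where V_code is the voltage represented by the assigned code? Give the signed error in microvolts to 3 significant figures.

−92.2 µV

Range = 2.64 − (0.55) = 2.09 V. LSB = 2.09 V / 2^12 ≈ 0.5103 mV.
(2.407232 − (0.55)) / LSB = 1.857232 × 4096/2.09 = 3639.8193. Nearest integer: k = 3640.
V_code = V_min + k × range/2^12 = 0.55 + 3640 × 2.09/4096 = 2.407324219 V.
e = 2.407232 − (2.407324219) = −92.2 µV.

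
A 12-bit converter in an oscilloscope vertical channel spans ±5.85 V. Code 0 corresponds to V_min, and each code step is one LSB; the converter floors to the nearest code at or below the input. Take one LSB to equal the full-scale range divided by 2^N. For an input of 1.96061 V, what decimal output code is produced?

The full-scale span is 5.85 − (-5.85) = 11.7 V. LSB = 11.7 V / 2^12 ≈ 2.856 mV.
code = ⌊(V_in − V_min)/LSB⌋ = ⌊(V_in − V_min) × 2^12 / range⌋
     = ⌊(1.96061 − (-5.85)) × 4096 / 11.7⌋ = ⌊7.81061 × 4096/11.7⌋
     = ⌊2734.381⌋ = 2734.

2734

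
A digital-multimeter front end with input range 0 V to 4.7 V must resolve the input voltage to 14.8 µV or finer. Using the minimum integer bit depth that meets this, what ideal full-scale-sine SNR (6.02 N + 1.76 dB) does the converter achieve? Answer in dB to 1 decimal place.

116.1 dB

V_FS = 4.7 V.
4.7 V / 14.8 µV = 317600. Since 2^18 = 262144 and 2^19 = 524288, N = 19.
6.02(19) + 1.76 = 116.14 dB.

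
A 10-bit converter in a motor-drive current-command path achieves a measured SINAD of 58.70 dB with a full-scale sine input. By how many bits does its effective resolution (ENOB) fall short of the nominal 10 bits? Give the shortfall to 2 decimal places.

0.54 bits

Effective bits = (58.70 − 1.76)/6.02 = 9.4585.
10 − 9.4585 = 0.54 bits below nominal.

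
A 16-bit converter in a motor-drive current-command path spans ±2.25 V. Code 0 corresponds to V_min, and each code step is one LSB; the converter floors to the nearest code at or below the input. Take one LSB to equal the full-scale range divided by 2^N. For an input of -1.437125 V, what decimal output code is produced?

The full-scale span is 2.25 − (-2.25) = 4.5 V. LSB = 4.5 V / 2^16 ≈ 68.66 µV.
V_in − V_min = -1.437125 − (-2.25) = 0.812875 V.
Divide by LSB: 0.812875 × 65536/4.5 = 11838.3502.
Truncating gives code 11838.

11838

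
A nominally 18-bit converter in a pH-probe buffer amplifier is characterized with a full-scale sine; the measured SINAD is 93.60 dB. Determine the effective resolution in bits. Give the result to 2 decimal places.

Inverting SNR = 6.02 N + 1.76: N_eff = (93.60 − 1.76)/6.02 = 15.2558.

15.26 bits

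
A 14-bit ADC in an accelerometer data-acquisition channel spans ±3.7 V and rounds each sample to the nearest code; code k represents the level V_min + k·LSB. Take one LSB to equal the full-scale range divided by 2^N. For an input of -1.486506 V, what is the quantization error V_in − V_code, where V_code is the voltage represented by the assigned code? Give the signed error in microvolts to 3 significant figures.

−92.4 µV

Span: 3.7 V − (-3.7 V) = 7.4 V. LSB = 7.4 V / 2^14 ≈ 451.7 µV.
(-1.486506 − (-3.7)) / LSB = 2.213494 × 16384/7.4 = 4900.7954. Nearest integer: k = 4901.
Reconstructed level: -3.7 + 4901 × 7.4/16384 V = -1.4864135742 V.
Error = V_in − V_code = -1.486506 − (-1.4864135742) = −92.4 µV.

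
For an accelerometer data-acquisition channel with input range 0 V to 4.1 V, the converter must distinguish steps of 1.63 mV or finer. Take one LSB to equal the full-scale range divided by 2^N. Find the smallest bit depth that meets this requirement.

12 bits

Span = 4.1 V.
4.1 V / 1.63 mV = 2515. Since 2^11 = 2048 and 2^12 = 4096, N = 12.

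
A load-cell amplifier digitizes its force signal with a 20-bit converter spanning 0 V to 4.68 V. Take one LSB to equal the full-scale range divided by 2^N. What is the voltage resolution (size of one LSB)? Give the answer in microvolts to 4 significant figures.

4.463 µV

Span = 4.68 V.
2^20 = 1048576 levels.
LSB = 4.68 V / 2^20 = 4.463 µV.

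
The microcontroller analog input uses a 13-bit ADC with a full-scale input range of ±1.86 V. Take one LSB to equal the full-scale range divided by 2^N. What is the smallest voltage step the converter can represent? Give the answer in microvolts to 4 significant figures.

Span: 1.86 V − (-1.86 V) = 3.72 V.
2^13 = 8192 levels.
One LSB is 3.72 V / 8192 = 454.1 µV.

454.1 µV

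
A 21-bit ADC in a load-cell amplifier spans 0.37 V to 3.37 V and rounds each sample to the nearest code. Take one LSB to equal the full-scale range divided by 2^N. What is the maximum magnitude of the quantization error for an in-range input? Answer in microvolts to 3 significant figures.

Range = 3.37 − (0.37) = 3 V.
LSB = 3 V ÷ 2^21 = 3/2097152 V = 1.4305 µV.
Worst-case error for round-to-nearest is half an LSB: 0.715 µV.

0.715 µV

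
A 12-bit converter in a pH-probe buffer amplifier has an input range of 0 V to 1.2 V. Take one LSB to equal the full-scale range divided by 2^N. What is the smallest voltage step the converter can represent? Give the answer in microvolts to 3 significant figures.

293 µV

V_FS = 1.2 V.
Number of codes = 2^12 = 4096.
LSB = 1.2 V / 2^12 = 293 µV.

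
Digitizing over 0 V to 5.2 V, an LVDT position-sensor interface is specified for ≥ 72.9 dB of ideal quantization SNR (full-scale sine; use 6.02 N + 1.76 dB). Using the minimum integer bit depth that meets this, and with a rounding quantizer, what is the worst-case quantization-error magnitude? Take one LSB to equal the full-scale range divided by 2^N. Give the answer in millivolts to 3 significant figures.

0.635 mV

Full-scale range = 5.2 V.
N ≥ (72.9 − 1.76)/6.02 = 11.817 → N_min = 12.
Step size = 5.2/4096 V = 1.2695 mV.
Half an LSB is 0.635 mV.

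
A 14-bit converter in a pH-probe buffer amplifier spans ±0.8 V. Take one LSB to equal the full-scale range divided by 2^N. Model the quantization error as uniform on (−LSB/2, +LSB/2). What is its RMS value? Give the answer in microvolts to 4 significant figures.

The full-scale span is 0.8 − (-0.8) = 1.6 V.
LSB = 1.6 V / 2^14 = 97.6563 µV.
For a uniform distribution on [−LSB/2, +LSB/2], V_rms = LSB/√12 = 97.6563 µV/3.4641 = 28.19 µV.

28.19 µV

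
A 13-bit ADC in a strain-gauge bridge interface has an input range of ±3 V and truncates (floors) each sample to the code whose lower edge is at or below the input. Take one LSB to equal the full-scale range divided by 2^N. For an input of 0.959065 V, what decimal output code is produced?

5405

Full-scale range = 3 V − (-3 V) = 6 V. LSB = 6 V / 2^13 ≈ 0.7324 mV.
V_in − V_min = 0.959065 − (-3) = 3.959065 V.
Divide by LSB: 3.959065 × 8192/6 = 5405.4434.
Truncating gives code 5405.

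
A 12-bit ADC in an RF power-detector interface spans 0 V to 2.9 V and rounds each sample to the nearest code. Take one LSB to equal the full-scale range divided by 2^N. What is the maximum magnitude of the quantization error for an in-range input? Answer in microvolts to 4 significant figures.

354.0 µV

Span = 2.9 V.
Step size = 2.9/4096 V = 0.708008 mV.
A rounding quantizer has |error| ≤ LSB/2 = 354.0 µV.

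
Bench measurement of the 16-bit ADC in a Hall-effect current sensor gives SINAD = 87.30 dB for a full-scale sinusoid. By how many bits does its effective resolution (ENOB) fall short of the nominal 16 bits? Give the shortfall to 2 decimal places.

N_eff = (87.30 − 1.76)/6.02 = 14.2093 bits.
Lost resolution: 16 − 14.2093 = 1.7907 bits.

1.79 bits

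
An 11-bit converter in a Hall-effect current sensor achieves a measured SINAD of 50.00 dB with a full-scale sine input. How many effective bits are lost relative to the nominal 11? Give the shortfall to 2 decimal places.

2.99 bits

Effective bits = (50.00 − 1.76)/6.02 = 8.0133.
11 − 8.0133 = 2.99 bits below nominal.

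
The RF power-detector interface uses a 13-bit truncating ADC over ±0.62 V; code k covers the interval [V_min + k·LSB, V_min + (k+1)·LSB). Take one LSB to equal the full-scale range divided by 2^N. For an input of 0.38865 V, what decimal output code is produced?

6663

Full-scale range = 0.62 V − (-0.62 V) = 1.24 V. LSB = 1.24 V / 2^13 ≈ 151.4 µV.
(V_in − V_min) × 2^13/range = (0.38865 − (-0.62)) × 8192/1.24 = 6663.597.
Floor → code = 6663.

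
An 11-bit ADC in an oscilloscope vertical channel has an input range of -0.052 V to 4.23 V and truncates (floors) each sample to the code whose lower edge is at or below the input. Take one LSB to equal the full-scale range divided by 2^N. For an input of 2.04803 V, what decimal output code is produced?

1004

Span: 4.23 V − (-0.052 V) = 4.282 V. LSB = 4.282 V / 2^11 ≈ 2.091 mV.
(V_in − V_min) × 2^11/range = (2.04803 − (-0.052)) × 2048/4.282 = 1004.405.
Floor → code = 1004.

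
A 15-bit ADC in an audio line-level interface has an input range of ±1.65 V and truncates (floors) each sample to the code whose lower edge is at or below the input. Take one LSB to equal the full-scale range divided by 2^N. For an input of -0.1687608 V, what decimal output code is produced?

Full-scale range = 1.65 V − (-1.65 V) = 3.3 V. LSB = 3.3 V / 2^15 ≈ 100.7 µV.
code = ⌊(V_in − V_min)/LSB⌋ = ⌊(V_in − V_min) × 2^15 / range⌋
     = ⌊(-0.1687608 − (-1.65)) × 32768 / 3.3⌋ = ⌊1.4812392 × 32768/3.3⌋
     = ⌊14708.256⌋ = 14708.

14708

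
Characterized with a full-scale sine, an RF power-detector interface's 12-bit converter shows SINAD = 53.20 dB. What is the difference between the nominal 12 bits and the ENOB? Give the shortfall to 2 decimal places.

N_eff = (53.20 − 1.76)/6.02 = 8.5449 bits.
Lost resolution: 12 − 8.5449 = 3.4551 bits.

3.46 bits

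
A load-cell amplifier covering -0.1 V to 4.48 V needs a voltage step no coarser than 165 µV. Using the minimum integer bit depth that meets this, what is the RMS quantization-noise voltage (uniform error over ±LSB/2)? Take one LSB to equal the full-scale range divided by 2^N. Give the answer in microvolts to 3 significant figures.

Full-scale range = 4.48 V − (-0.1 V) = 4.58 V.
Levels needed ≥ 4.58/165 µV = 27760. 2^15 = 32768 suffices, so N_min = 15.
LSB = 4.58 V ÷ 2^15 = 4.58/32768 V = 139.77 µV.
RMS noise = LSB/√12 = 40.3 µV.

40.3 µV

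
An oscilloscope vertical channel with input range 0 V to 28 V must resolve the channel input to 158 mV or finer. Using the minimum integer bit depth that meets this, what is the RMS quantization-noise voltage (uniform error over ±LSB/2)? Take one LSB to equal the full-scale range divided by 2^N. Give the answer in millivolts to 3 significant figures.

V_FS = 28 V.
28 V / 158 mV = 177.2. Since 2^7 = 128 and 2^8 = 256, N = 8.
One LSB is 28 V / 256 = 109.38 mV.
σ_q = LSB/√12 = 109.38 mV/3.4641 = 31.6 mV.

31.6 mV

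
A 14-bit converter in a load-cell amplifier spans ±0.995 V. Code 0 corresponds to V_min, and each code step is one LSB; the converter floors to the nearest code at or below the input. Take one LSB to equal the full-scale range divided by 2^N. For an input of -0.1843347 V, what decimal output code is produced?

Span: 0.995 V − (-0.995 V) = 1.99 V. LSB = 1.99 V / 2^14 ≈ 121.5 µV.
V_in − V_min = -0.1843347 − (-0.995) = 0.8106653 V.
Divide by LSB: 0.8106653 × 16384/1.99 = 6674.3418.
Truncating gives code 6674.

6674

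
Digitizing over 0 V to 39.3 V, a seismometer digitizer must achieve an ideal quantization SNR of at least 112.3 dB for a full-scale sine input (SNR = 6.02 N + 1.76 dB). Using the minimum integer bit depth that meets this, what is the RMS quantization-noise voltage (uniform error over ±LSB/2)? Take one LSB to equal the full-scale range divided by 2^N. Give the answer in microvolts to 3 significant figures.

Range is 39.3 V.
N ≥ (112.3 − 1.76)/6.02 = 18.362 → N_min = 19.
LSB = 39.3 V / 2^19 = 74.959 µV.
V_rms = LSB/√12 = 21.6 µV.

21.6 µV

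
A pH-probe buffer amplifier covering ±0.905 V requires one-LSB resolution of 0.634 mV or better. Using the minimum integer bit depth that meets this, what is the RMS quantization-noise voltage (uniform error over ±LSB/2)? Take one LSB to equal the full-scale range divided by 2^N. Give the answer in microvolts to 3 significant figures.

The full-scale span is 0.905 − (-0.905) = 1.81 V.
1.81 V / 0.634 mV = 2855. Since 2^11 = 2048 and 2^12 = 4096, N = 12.
One LSB is 1.81 V / 4096 = 441.89 µV.
RMS noise = LSB/√12 = 128 µV.

128 µV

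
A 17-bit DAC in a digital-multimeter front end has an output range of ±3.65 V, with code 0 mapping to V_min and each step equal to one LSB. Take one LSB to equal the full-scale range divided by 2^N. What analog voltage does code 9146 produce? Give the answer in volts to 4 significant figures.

-3.141 V

Range = 3.65 − (-3.65) = 7.3 V. LSB = 7.3 V / 2^17.
V_out = V_min + code × LSB = -3.65 V + 9146 × 7.3 V / 131072
      = -3.65 V + 0.509383 V = -3.14062 V.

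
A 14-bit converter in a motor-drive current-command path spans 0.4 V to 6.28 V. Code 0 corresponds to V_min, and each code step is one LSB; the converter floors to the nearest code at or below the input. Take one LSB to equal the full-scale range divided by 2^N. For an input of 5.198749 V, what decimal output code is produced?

13371

Full-scale range = 6.28 V − (0.4 V) = 5.88 V. LSB = 5.88 V / 2^14 ≈ 358.9 µV.
code = ⌊(V_in − V_min)/LSB⌋ = ⌊(V_in − V_min) × 2^14 / range⌋
     = ⌊(5.198749 − (0.4)) × 16384 / 5.88⌋ = ⌊4.798749 × 16384/5.88⌋
     = ⌊13371.208⌋ = 13371.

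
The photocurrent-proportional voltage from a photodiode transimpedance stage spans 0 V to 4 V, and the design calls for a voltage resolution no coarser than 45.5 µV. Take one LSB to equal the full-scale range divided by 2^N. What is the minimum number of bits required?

17 bits

Full-scale range = 4 V.
Required number of levels: 4/45.5 µV = 87912; smallest N with 2^N ≥ that is 17.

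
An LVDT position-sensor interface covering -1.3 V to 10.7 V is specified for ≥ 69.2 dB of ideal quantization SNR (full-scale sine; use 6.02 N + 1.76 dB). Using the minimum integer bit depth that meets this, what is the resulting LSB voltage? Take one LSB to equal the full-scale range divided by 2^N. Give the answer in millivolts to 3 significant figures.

2.93 mV

Span: 10.7 V − (-1.3 V) = 12 V.
6.02 N + 1.76 ≥ 69.2 gives N ≥ 11.203, so the minimum integer is 12.
Step size = 12/4096 V = 2.93 mV.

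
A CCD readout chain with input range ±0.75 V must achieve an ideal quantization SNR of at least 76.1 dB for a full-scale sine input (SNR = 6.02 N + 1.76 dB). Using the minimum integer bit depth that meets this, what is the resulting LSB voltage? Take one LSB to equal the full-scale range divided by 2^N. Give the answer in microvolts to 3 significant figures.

183 µV

Span: 0.75 V − (-0.75 V) = 1.5 V.
Solving 6.02 N ≥ 76.1 − 1.76: N ≥ 12.349. Round up → N = 13.
Step size = 1.5/8192 V = 183 µV.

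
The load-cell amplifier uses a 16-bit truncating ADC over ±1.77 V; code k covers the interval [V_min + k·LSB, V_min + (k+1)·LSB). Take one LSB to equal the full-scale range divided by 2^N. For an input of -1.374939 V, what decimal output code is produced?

Span: 1.77 V − (-1.77 V) = 3.54 V. LSB = 3.54 V / 2^16 ≈ 54.02 µV.
V_in − V_min = -1.374939 − (-1.77) = 0.395061 V.
Divide by LSB: 0.395061 × 65536/3.54 = 7313.7621.
Truncating gives code 7313.

7313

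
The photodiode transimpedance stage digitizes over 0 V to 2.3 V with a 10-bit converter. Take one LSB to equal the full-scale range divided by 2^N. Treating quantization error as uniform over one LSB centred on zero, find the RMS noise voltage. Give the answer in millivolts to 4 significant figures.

V_FS = 2.3 V.
Step size = 2.3/1024 V = 2.24609 mV.
For a uniform distribution on [−LSB/2, +LSB/2], V_rms = LSB/√12 = 2.24609 mV/3.4641 = 0.6484 mV.

0.6484 mV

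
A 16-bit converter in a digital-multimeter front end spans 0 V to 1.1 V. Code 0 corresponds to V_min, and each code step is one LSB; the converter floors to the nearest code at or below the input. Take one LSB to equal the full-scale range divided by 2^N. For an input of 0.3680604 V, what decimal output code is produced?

21928

Range is 1.1 V. LSB = 1.1 V / 2^16 ≈ 16.78 µV.
V_in − V_min = 0.3680604 − (0) = 0.3680604 V.
Divide by LSB: 0.3680604 × 65536/1.1 = 21928.3694.
Truncating gives code 21928.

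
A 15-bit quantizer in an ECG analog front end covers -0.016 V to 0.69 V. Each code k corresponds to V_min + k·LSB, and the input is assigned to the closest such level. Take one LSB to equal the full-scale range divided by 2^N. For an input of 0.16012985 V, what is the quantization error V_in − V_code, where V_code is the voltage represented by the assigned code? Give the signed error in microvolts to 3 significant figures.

Span: 0.69 V − (-0.016 V) = 0.706 V. LSB = 0.706 V / 2^15 ≈ 21.55 µV.
(0.16012985 − (-0.016)) / LSB = 0.17612985 × 32768/0.706 = 8174.8200. Nearest integer: k = 8175.
Reconstructed level: -0.016 + 8175 × 0.706/32768 V = 0.16013372803 V.
e = 0.16012985 − (0.16013372803) = −3.88 µV.

−3.88 µV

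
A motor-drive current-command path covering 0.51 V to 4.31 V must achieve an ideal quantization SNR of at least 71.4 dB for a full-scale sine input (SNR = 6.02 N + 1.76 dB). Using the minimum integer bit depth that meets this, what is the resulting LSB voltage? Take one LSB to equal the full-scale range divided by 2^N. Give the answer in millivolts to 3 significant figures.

0.928 mV

Full-scale range = 4.31 V − (0.51 V) = 3.8 V.
6.02 N + 1.76 ≥ 71.4 gives N ≥ 11.568, so the minimum integer is 12.
LSB = 3.8 V / 2^12 = 0.928 mV.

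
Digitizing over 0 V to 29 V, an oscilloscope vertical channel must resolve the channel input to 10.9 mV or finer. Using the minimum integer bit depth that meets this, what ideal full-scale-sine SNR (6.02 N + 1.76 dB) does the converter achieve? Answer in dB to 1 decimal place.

Range is 29 V.
Levels needed ≥ 29/10.9 mV = 2661. 2^12 = 4096 suffices, so N_min = 12.
6.02(12) + 1.76 = 74.00 dB.

74.0 dB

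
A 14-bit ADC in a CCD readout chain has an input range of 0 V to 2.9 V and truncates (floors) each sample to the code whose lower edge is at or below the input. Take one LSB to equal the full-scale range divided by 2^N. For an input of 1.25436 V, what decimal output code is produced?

Full-scale range = 2.9 V. LSB = 2.9 V / 2^14 ≈ 177.0 µV.
(V_in − V_min) × 2^14/range = (1.25436 − (0)) × 16384/2.9 = 7086.701.
Floor → code = 7086.

7086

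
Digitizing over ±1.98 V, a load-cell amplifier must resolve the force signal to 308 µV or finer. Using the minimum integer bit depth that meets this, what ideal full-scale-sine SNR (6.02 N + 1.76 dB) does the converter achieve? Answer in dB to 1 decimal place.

86.0 dB

Full-scale range = 1.98 V − (-1.98 V) = 3.96 V.
3.96 V / 308 µV = 12860. Since 2^13 = 8192 and 2^14 = 16384, N = 14.
SNR = 6.02 × 14 + 1.76 = 86.04 dB.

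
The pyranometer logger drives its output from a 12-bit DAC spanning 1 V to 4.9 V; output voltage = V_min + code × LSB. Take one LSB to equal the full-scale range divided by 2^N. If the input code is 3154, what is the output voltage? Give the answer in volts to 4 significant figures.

4.003 V

Span: 4.9 V − (1 V) = 3.9 V. LSB = 3.9 V / 2^12.
V_out = 1 + 3154 × (3.9/4096) V
      = 1 V + 3.00308 V = 4.00308 V.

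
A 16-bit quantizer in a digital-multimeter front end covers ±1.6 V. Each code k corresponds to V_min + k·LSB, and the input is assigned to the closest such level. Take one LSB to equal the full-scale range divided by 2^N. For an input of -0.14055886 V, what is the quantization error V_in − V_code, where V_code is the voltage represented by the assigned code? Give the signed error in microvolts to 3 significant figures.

+17.3 µV

Full-scale range = 1.6 V − (-1.6 V) = 3.2 V. LSB = 3.2 V / 2^16 ≈ 48.83 µV.
(V_in − V_min)/LSB = (-0.14055886 − (-1.6)) × 65536/3.2 = 29889.3545 → nearest code k = 29889.
V_code = -1.6 + (29889/65536) × 3.2 = -0.14057617188 V.
e = -0.14055886 − (-0.14057617188) = +17.3 µV.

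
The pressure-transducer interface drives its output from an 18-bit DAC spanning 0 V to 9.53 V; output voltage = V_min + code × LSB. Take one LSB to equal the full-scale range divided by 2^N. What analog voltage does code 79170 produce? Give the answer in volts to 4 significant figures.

Range is 9.53 V. LSB = 9.53 V / 2^18.
V_out = V_min + code × LSB = 0 V + 79170 × 9.53 V / 262144
      = 0 V + 2.87815 V = 2.87815 V.

2.878 V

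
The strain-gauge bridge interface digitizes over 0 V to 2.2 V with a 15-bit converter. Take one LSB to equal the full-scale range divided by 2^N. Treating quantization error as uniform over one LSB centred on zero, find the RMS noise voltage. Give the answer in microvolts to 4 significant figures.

19.38 µV

Full-scale range = 2.2 V.
One LSB is 2.2 V / 32768 = 67.1387 µV.
RMS of a uniform error over width LSB is LSB/√12 = 19.38 µV.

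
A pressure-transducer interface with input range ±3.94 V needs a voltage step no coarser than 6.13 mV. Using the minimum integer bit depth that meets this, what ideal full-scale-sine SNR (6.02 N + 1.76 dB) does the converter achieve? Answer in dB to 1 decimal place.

Span: 3.94 V − (-3.94 V) = 7.88 V.
Required number of levels: 7.88/6.13 mV = 1285.5; smallest N with 2^N ≥ that is 11.
6.02(11) + 1.76 = 67.98 dB.

68.0 dB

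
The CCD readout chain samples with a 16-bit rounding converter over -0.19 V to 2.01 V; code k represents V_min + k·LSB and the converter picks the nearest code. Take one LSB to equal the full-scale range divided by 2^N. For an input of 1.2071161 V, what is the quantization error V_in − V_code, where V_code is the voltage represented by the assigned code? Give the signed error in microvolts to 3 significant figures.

The full-scale span is 2.01 − (-0.19) = 2.2 V. LSB = 2.2 V / 2^16 ≈ 33.57 µV.
(V_in − V_min)/LSB = (1.2071161 − (-0.19)) × 65536/2.2 = 41618.8185 → nearest code k = 41619.
Reconstructed level: -0.19 + 41619 × 2.2/65536 V = 1.2071221924 V.
V_in − V_code = 1.2071161 − (1.2071221924) = −6.09 µV.

−6.09 µV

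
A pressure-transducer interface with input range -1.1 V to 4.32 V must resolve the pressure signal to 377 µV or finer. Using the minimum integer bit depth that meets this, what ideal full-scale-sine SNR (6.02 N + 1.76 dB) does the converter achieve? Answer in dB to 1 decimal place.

Range = 4.32 − (-1.1) = 5.42 V.
5.42 V / 377 µV = 14380. Since 2^13 = 8192 and 2^14 = 16384, N = 14.
SNR = 6.02 × 14 + 1.76 = 86.04 dB.

86.0 dB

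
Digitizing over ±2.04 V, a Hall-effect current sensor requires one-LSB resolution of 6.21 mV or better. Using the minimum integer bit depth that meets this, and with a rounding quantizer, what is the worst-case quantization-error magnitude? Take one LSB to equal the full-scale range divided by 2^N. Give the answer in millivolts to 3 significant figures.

Span: 2.04 V − (-2.04 V) = 4.08 V.
4.08 V / 6.21 mV = 657.0. Since 2^9 = 512 and 2^10 = 1024, N = 10.
LSB = 4.08 V ÷ 2^10 = 4.08/1024 V = 3.9844 mV.
|e|_max = LSB/2 = 1.99 mV.

1.99 mV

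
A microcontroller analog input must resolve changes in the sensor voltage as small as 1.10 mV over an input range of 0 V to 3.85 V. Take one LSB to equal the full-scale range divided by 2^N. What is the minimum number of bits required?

12 bits

Span = 3.85 V.
Levels needed ≥ 3.85/1.10 mV = 3500. 2^12 = 4096 suffices, so N_min = 12.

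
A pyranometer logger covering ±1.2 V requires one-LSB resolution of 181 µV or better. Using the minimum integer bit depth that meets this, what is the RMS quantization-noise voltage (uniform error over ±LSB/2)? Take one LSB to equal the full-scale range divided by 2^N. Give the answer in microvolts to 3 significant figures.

42.3 µV

Full-scale range = 1.2 V − (-1.2 V) = 2.4 V.
Required number of levels: 2.4/181 µV = 13260; smallest N with 2^N ≥ that is 14.
LSB = 2.4 V / 2^14 = 146.48 µV.
RMS noise = LSB/√12 = 42.3 µV.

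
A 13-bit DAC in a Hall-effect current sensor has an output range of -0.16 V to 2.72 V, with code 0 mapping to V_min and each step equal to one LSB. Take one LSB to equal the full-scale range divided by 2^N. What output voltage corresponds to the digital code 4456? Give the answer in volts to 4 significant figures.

Full-scale range = 2.72 V − (-0.16 V) = 2.88 V. LSB = 2.88 V / 2^13.
V_out = -0.16 + 4456 × (2.88/8192) V
      = -0.16 + 1.56656 = 1.40656 V.

1.407 V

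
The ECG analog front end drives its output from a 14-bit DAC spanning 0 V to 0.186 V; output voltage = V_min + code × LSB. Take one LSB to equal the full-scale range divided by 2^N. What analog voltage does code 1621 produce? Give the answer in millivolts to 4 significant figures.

Span = 0.186 V. LSB = 0.186 V / 2^14.
V_out = V_min + code × LSB = 0 V + 1621 × 0.186 V / 16384
      = 0 + 0.0184025 = 0.0184025 V.

18.40 mV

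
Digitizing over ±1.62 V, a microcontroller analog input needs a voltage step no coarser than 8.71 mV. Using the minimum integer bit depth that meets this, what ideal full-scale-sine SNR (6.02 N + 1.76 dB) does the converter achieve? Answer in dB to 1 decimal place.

55.9 dB

Span: 1.62 V − (-1.62 V) = 3.24 V.
Levels needed ≥ 3.24/8.71 mV = 372.0. 2^9 = 512 suffices, so N_min = 9.
SNR = 6.02 × 9 + 1.76 = 55.94 dB.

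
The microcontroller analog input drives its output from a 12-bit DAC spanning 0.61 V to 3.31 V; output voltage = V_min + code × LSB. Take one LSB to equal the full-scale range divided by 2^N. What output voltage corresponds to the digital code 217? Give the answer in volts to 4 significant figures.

0.7530 V

The full-scale span is 3.31 − (0.61) = 2.7 V. LSB = 2.7 V / 2^12.
V_out = 0.61 + 217 × (2.7/4096) V
      = 0.61 + 0.143042 = 0.753042 V.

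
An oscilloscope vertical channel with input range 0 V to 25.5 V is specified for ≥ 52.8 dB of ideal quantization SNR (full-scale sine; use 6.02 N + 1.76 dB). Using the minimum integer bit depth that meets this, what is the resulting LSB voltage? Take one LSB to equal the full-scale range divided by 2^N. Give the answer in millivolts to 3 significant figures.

Range is 25.5 V.
6.02 N + 1.76 ≥ 52.8 gives N ≥ 8.478, so the minimum integer is 9.
LSB = 25.5 V ÷ 2^9 = 25.5/512 V = 49.8 mV.

49.8 mV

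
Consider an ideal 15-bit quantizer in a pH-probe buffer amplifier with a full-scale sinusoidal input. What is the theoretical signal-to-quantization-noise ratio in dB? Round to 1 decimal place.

92.1 dB

Ideal quantization SNR: 6.02 × 15 + 1.76 dB = 92.1 dB.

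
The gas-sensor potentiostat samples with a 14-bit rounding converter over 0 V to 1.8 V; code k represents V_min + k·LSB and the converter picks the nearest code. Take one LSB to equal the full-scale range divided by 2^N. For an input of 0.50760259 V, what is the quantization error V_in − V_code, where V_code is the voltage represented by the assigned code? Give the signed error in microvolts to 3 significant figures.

+34.2 µV

Full-scale range = 1.8 V. LSB = 1.8 V / 2^14 ≈ 109.9 µV.
(V_in − V_min)/LSB = (0.50760259 − (0)) × 16384/1.8 = 4620.3116 → nearest code k = 4620.
V_code = V_min + k × range/2^14 = 0 + 4620 × 1.8/16384 = 0.50756835938 V.
V_in − V_code = 0.50760259 − (0.50756835938) = +34.2 µV.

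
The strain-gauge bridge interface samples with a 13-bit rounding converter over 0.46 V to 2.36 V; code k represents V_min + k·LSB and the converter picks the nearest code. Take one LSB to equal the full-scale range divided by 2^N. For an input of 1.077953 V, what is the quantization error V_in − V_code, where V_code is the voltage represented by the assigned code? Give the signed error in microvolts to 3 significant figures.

Span: 2.36 V − (0.46 V) = 1.9 V. LSB = 1.9 V / 2^13 ≈ 231.9 µV.
(1.077953 − (0.46)) / LSB = 0.617953 × 8192/1.9 = 2664.3531. Nearest integer: k = 2664.
V_code = V_min + k × range/2^13 = 0.46 + 2664 × 1.9/8192 = 1.077871094 V.
e = 1.077953 − (1.077871094) = +81.9 µV.

+81.9 µV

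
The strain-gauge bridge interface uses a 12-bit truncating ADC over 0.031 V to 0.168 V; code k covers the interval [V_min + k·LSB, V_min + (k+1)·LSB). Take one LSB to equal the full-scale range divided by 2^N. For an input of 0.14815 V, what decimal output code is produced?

Full-scale range = 0.168 V − (0.031 V) = 0.137 V. LSB = 0.137 V / 2^12 ≈ 33.45 µV.
V_in − V_min = 0.14815 − (0.031) = 0.11715 V.
Divide by LSB: 0.11715 × 4096/0.137 = 3502.5285.
Truncating gives code 3502.

3502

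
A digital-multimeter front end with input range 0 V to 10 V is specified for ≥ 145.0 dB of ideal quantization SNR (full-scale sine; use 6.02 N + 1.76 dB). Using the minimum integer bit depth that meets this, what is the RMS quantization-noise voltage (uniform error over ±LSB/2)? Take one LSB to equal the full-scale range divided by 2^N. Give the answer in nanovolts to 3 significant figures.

172 nV

Range is 10 V.
6.02 N + 1.76 ≥ 145.0 gives N ≥ 23.794, so the minimum integer is 24.
Step size = 10/16777216 V = 0.59605 µV.
RMS noise = LSB/√12 = 172 nV.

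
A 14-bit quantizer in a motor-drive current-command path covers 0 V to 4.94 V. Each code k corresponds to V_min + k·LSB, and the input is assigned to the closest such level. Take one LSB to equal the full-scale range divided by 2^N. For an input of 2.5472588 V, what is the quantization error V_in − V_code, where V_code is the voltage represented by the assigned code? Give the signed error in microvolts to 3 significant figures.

+71.3 µV

Span = 4.94 V. LSB = 4.94 V / 2^14 ≈ 301.5 µV.
Position in LSBs: (2.5472588 − (0)) × 16384/4.94 = 8448.2365; rounding gives k = 8448.
V_code = V_min + k × range/2^14 = 0 + 8448 × 4.94/16384 = 2.5471875000 V.
Error = V_in − V_code = 2.5472588 − (2.5471875000) = +71.3 µV.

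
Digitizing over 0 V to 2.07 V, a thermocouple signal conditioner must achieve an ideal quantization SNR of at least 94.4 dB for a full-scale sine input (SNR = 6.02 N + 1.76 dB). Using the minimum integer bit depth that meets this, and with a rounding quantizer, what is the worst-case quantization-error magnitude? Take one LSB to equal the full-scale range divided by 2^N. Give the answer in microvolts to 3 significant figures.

15.8 µV

V_FS = 2.07 V.
N ≥ (94.4 − 1.76)/6.02 = 15.389 → N_min = 16.
Step size = 2.07/65536 V = 31.586 µV.
|e|_max = LSB/2 = 15.8 µV.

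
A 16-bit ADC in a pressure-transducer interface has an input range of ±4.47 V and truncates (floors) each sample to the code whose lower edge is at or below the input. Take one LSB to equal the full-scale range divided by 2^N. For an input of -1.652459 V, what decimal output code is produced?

Range = 4.47 − (-4.47) = 8.94 V. LSB = 8.94 V / 2^16 ≈ 136.4 µV.
V_in − V_min = -1.652459 − (-4.47) = 2.817541 V.
Divide by LSB: 2.817541 × 65536/8.94 = 20654.4035.
Truncating gives code 20654.

20654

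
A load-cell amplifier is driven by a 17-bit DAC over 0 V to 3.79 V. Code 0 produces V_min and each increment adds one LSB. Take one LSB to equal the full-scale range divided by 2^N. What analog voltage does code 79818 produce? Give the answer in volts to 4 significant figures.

Full-scale range = 3.79 V. LSB = 3.79 V / 2^17.
Output = V_min + (79818/131072) × range = 0 + 0.608963 × 3.79 V
      = 0 + 2.30797 = 2.30797 V.

2.308 V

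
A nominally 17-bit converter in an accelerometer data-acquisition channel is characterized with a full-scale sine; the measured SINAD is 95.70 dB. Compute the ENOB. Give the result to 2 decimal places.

(95.70 − 1.76) / 6.02 = 93.94/6.02 = 15.6047 effective bits.

15.60 bits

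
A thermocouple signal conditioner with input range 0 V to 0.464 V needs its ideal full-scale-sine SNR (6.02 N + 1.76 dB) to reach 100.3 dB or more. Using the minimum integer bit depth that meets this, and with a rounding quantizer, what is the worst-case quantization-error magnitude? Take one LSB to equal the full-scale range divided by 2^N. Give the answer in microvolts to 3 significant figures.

1.77 µV

V_FS = 0.464 V.
N ≥ (100.3 − 1.76)/6.02 = 16.369 → N_min = 17.
LSB = 0.464 V / 2^17 = 3.5400 µV.
Max error for round-to-nearest is LSB/2 = 1.77 µV.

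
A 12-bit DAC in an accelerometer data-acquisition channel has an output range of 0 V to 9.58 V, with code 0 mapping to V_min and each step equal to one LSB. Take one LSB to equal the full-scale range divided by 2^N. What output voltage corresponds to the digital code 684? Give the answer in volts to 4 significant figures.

V_FS = 9.58 V. LSB = 9.58 V / 2^12.
Output = V_min + (684/4096) × range = 0 + 0.166992 × 9.58 V
      = 0 V + 1.59979 V = 1.59979 V.

1.600 V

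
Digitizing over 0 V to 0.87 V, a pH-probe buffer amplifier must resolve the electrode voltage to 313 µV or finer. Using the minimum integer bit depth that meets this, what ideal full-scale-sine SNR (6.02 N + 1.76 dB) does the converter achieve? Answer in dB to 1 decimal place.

V_FS = 0.87 V.
Need 2^N ≥ 0.87 V / 313 µV = 2780 → N_min = 12.
6.02(12) + 1.76 = 74.00 dB.

74.0 dB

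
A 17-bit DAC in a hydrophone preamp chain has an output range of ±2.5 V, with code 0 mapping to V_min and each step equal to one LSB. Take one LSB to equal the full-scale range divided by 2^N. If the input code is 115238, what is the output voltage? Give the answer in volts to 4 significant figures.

1.896 V

Full-scale range = 2.5 V − (-2.5 V) = 5 V. LSB = 5 V / 2^17.
V_out = V_min + code × LSB = -2.5 V + 115238 × 5 V / 131072
      = -2.5 + 4.39598 = 1.89598 V.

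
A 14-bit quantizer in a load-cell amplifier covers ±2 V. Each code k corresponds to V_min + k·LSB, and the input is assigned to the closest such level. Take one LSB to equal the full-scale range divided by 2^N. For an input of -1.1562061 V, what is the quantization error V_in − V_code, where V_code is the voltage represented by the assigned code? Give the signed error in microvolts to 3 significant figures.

+43.9 µV

Full-scale range = 2 V − (-2 V) = 4 V. LSB = 4 V / 2^14 ≈ 244.1 µV.
(V_in − V_min)/LSB = (-1.1562061 − (-2)) × 16384/4 = 3456.1798 → nearest code k = 3456.
V_code = V_min + k × range/2^14 = -2 + 3456 × 4/16384 = -1.1562500000 V.
V_in − V_code = -1.1562061 − (-1.1562500000) = +43.9 µV.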